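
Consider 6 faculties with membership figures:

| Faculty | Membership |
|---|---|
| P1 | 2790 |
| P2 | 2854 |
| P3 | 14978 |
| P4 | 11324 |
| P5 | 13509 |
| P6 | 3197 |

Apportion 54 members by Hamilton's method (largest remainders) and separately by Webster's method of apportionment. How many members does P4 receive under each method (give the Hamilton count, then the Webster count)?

Hamilton: P1 3, P2 3, P3 17, P4 13, P5 15, P6 3.
Webster: P1 3, P2 3, P3 17, P4 12, P5 15, P6 4.
P4 gets 13 under Hamilton and 12 under Webster.

13 and 12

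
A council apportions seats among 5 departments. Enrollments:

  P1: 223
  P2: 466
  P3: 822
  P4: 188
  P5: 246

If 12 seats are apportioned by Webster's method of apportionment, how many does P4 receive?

Standard divisor 1945/12 ≈ 162.083; standard quotas: P1 1.376, P2 2.875, P3 5.071, P4 1.160, P5 1.518.
Rounding to the nearest integer gives P1 1, P2 3, P3 5, P4 1, P5 2 — total 12, matching the house size, so no adjustment is needed.
P4 receives 1.

1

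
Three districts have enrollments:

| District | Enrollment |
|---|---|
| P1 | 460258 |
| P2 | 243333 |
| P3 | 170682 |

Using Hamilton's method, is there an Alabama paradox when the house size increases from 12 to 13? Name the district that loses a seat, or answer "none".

P3

At 12 seats: P1 6, P2 3, P3 3.
At 13 seats: P1 7, P2 4, P3 2.
P3 drops from 3 to 2.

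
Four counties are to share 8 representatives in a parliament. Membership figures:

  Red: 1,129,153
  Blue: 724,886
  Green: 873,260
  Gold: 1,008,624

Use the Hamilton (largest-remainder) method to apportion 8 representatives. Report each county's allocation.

The standard divisor is 3735923/8 ≈ 466990.375.
Standard quotas: Red 2.4179, Blue 1.5523, Green 1.8700, Gold 2.1598.
Lower quotas: Red 2, Blue 1, Green 1, Gold 2 (sum 6, leaving 2 seats).
Remainders in descending order: Green 0.8700, Blue 0.5523, Red 0.4179, Gold 0.1598.
Largest remainders: Green, Blue receive the extra seats.

Red 2; Blue 2; Green 2; Gold 2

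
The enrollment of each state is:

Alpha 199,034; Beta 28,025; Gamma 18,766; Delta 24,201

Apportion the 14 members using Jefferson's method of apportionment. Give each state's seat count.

Standard divisor 270026/14 ≈ 19287.571; standard quotas: Alpha 10.319, Beta 1.453, Gamma 0.973, Delta 1.255.
Rounding down gives 10, 1, 0, 1 = 12 seats, so the divisor must be adjusted.
With modified divisor 17300: modified quotas Alpha 11.505, Beta 1.620, Gamma 1.085, Delta 1.399.
Rounding down: Alpha 11, Beta 1, Gamma 1, Delta 1 (total 14).

Alpha: 11, Beta: 1, Gamma: 1, Delta: 1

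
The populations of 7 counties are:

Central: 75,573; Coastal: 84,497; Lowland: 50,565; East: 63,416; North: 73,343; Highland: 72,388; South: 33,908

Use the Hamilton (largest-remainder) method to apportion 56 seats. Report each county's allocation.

Central: 9, Coastal: 11, Lowland: 6, East: 8, North: 9, Highland: 9, South: 4

Standard divisor: 453690 ÷ 56 ≈ 8101.607.
Standard quotas: Central 9.3281, Coastal 10.4297, Lowland 6.2414, East 7.8276, North 9.0529, Highland 8.9350, South 4.1853.
Lower quotas: Central 9, Coastal 10, Lowland 6, East 7, North 9, Highland 8, South 4 (sum 53, leaving 3 seats).
Remainders in descending order: Highland 0.9350, East 0.8276, Coastal 0.4297, Central 0.3281, Lowland 0.2414, South 0.1853, North 0.0529.
The surplus seats go to Highland, East, Coastal.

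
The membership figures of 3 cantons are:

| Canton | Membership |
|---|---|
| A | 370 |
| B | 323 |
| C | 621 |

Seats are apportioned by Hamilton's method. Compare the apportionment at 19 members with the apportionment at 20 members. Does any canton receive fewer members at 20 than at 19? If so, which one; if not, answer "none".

none

At 19 seats: A 5, B 5, C 9.
At 20 seats: A 6, B 5, C 9.
No canton's allocation decreased.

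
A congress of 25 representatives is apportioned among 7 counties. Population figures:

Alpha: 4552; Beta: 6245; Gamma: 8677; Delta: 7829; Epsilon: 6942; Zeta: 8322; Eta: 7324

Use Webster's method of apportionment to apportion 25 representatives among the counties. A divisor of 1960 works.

Alpha: 2, Beta: 3, Gamma: 4, Delta: 4, Epsilon: 4, Zeta: 4, Eta: 4

With modified divisor 1960: modified quotas Alpha 2.322, Beta 3.186, Gamma 4.427, Delta 3.994, Epsilon 3.542, Zeta 4.246, Eta 3.737.
Rounding to the nearest integer: Alpha 2, Beta 3, Gamma 4, Delta 4, Epsilon 4, Zeta 4, Eta 4 (total 25).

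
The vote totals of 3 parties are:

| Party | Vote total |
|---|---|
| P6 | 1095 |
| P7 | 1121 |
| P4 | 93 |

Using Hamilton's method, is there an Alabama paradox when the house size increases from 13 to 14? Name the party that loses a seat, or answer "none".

At 13 seats: P6 6, P7 6, P4 1.
At 14 seats: P6 7, P7 7, P4 0.
P4 drops from 1 to 0.

P4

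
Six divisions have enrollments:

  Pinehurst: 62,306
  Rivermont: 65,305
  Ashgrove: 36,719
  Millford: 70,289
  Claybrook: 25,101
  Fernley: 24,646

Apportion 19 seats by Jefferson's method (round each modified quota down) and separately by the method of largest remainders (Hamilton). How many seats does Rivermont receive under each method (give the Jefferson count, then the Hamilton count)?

Jefferson: Pinehurst 4, Rivermont 5, Ashgrove 2, Millford 5, Claybrook 2, Fernley 1.
Hamilton: Pinehurst 4, Rivermont 4, Ashgrove 2, Millford 5, Claybrook 2, Fernley 2.
Rivermont gets 5 under Jefferson and 4 under Hamilton.

5 and 4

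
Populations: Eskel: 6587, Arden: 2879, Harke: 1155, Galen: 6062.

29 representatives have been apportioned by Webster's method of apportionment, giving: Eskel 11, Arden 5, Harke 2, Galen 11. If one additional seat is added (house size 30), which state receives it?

Priority for the next seat is population ÷ (current seats + 0.5).
Priorities: Eskel 572.783, Arden 523.455, Harke 462.000, Galen 527.130.
Highest priority: Eskel.

Eskel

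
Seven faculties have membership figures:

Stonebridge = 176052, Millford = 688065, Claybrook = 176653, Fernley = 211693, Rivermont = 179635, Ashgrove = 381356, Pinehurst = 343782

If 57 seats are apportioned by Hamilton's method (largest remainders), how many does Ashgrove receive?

Standard divisor: 2157236 ÷ 57 ≈ 37846.246.
Standard quotas: Stonebridge 4.6518, Millford 18.1805, Claybrook 4.6676, Fernley 5.5935, Rivermont 4.7464, Ashgrove 10.0765, Pinehurst 9.0836.
Lower quotas: Stonebridge 4, Millford 18, Claybrook 4, Fernley 5, Rivermont 4, Ashgrove 10, Pinehurst 9 (sum 54, leaving 3 seats).
Remainders in descending order: Rivermont 0.7464, Claybrook 0.6676, Stonebridge 0.6518, Fernley 0.5935, Millford 0.1805, Pinehurst 0.0836, Ashgrove 0.0765.
Largest remainders: Rivermont, Claybrook, Stonebridge receive the extra seats.
Ashgrove receives 10.

10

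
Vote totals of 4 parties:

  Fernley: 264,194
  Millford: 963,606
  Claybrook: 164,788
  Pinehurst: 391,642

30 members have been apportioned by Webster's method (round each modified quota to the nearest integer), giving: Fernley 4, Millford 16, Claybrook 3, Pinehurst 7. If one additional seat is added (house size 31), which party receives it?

Priority for the next seat is population ÷ (current seats + 0.5).
Priorities: Fernley 58709.778, Millford 58400.364, Claybrook 47082.286, Pinehurst 52218.933.
Highest priority: Fernley.

Fernley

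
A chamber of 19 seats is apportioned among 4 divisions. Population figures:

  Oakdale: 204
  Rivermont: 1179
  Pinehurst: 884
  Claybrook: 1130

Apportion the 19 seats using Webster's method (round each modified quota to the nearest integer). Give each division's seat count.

Oakdale: 1; Rivermont: 7; Pinehurst: 5; Claybrook: 6

Standard divisor 3397/19 ≈ 178.789; standard quotas: Oakdale 1.141, Rivermont 6.594, Pinehurst 4.944, Claybrook 6.320.
Rounding to the nearest integer gives Oakdale 1, Rivermont 7, Pinehurst 5, Claybrook 6 — total 19, matching the house size, so no adjustment is needed.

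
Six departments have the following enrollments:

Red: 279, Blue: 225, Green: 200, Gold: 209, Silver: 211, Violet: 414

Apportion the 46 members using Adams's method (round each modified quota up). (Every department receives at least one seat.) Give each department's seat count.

Standard divisor 1538/46 ≈ 33.435; standard quotas: Red 8.345, Blue 6.730, Green 5.982, Gold 6.251, Silver 6.311, Violet 12.382.
Rounding up gives 9, 7, 6, 7, 7, 13 = 49 seats, so the divisor must be adjusted.
With modified divisor 35: modified quotas Red 7.971, Blue 6.429, Green 5.714, Gold 5.971, Silver 6.029, Violet 11.829.
Rounding up: Red 8, Blue 7, Green 6, Gold 6, Silver 7, Violet 12 (total 46).

Red 8, Blue 7, Green 6, Gold 6, Silver 7, Violet 12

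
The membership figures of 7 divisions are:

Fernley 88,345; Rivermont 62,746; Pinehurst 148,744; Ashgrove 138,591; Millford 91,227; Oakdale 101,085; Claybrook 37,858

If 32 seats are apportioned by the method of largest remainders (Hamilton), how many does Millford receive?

4

Total 668596; standard divisor 668596/32 ≈ 20893.625.
Standard quotas: Fernley 4.2283, Rivermont 3.0031, Pinehurst 7.1191, Ashgrove 6.6332, Millford 4.3663, Oakdale 4.8381, Claybrook 1.8119.
Lower quotas: Fernley 4, Rivermont 3, Pinehurst 7, Ashgrove 6, Millford 4, Oakdale 4, Claybrook 1 (sum 29, leaving 3 seats).
Remainders in descending order: Oakdale 0.8381, Claybrook 0.8119, Ashgrove 0.6332, Millford 0.3663, Fernley 0.2283, Pinehurst 0.1191, Rivermont 0.0031.
Largest remainders: Oakdale, Claybrook, Ashgrove receive the extra seats.
Millford receives 4.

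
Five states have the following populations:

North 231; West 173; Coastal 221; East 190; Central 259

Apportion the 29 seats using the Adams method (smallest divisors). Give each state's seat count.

Standard divisor 1074/29 ≈ 37.034; standard quotas: North 6.237, West 4.671, Coastal 5.967, East 5.130, Central 6.993.
Rounding up gives 7, 5, 6, 6, 7 = 31 seats, so the divisor must be adjusted.
With modified divisor 40: modified quotas North 5.775, West 4.325, Coastal 5.525, East 4.750, Central 6.475.
Rounding up: North 6, West 5, Coastal 6, East 5, Central 7 (total 29).

North: 6, West: 5, Coastal: 6, East: 5, Central: 7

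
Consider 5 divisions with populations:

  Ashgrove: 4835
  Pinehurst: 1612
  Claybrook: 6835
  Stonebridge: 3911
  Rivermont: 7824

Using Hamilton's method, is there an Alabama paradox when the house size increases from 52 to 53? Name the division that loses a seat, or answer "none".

At 52 seats: Ashgrove 10, Pinehurst 4, Claybrook 14, Stonebridge 8, Rivermont 16.
At 53 seats: Ashgrove 10, Pinehurst 3, Claybrook 15, Stonebridge 8, Rivermont 17.
Pinehurst drops from 4 to 3.

Pinehurst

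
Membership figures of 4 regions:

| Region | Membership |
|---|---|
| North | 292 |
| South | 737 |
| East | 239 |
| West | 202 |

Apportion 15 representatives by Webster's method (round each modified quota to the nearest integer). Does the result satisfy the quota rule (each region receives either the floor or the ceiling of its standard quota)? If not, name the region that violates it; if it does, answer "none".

Standard quotas: North 2.980, South 7.520, East 2.439, West 2.061.
Webster allocation: North 3, South 8, East 2, West 2.
Every allocation lies between the lower and upper quota.

none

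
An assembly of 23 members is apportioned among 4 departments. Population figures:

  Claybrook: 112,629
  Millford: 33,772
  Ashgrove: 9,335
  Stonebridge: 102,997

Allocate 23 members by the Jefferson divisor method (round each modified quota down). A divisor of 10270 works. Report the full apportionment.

Claybrook: 10; Millford: 3; Ashgrove: 0; Stonebridge: 10

With modified divisor 10270: modified quotas Claybrook 10.967, Millford 3.288, Ashgrove 0.909, Stonebridge 10.029.
Rounding down: Claybrook 10, Millford 3, Ashgrove 0, Stonebridge 10 (total 23).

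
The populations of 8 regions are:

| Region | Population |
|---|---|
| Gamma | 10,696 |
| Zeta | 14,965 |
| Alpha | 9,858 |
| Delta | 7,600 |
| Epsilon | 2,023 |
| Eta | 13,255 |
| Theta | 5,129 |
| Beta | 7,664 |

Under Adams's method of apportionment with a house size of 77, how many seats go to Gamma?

Standard divisor 71190/77 ≈ 924.545; standard quotas: Gamma 11.569, Zeta 16.186, Alpha 10.663, Delta 8.220, Epsilon 2.188, Eta 14.337, Theta 5.548, Beta 8.289.
Rounding up gives 12, 17, 11, 9, 3, 15, 6, 9 = 82 seats, so the divisor must be adjusted.
With modified divisor 980: modified quotas Gamma 10.914, Zeta 15.270, Alpha 10.059, Delta 7.755, Epsilon 2.064, Eta 13.526, Theta 5.234, Beta 7.820.
Rounding up: Gamma 11, Zeta 16, Alpha 11, Delta 8, Epsilon 3, Eta 14, Theta 6, Beta 8 (total 77).
Gamma receives 11.

11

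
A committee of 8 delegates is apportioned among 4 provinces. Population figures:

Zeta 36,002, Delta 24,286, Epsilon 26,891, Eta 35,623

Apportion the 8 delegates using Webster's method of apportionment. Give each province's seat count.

Zeta 2, Delta 2, Epsilon 2, Eta 2

Standard divisor 122802/8 ≈ 15350.25; standard quotas: Zeta 2.345, Delta 1.582, Epsilon 1.752, Eta 2.321.
Rounding to the nearest integer gives Zeta 2, Delta 2, Epsilon 2, Eta 2 — total 8, matching the house size, so no adjustment is needed.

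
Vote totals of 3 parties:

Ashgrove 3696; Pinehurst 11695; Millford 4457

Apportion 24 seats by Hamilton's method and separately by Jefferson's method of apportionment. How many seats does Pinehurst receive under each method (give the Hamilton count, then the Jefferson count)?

Hamilton: Ashgrove 5, Pinehurst 14, Millford 5.
Jefferson: Ashgrove 4, Pinehurst 15, Millford 5.
Pinehurst gets 14 under Hamilton and 15 under Jefferson.

14 and 15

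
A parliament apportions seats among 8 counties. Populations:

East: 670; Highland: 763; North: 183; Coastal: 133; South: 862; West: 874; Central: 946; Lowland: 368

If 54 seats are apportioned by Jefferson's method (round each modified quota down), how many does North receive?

2

Standard divisor 4799/54 ≈ 88.87; standard quotas: East 7.539, Highland 8.586, North 2.059, Coastal 1.497, South 9.700, West 9.835, Central 10.645, Lowland 4.141.
Rounding down gives 7, 8, 2, 1, 9, 9, 10, 4 = 50 seats, so the divisor must be adjusted.
With modified divisor 84: modified quotas East 7.976, Highland 9.083, North 2.179, Coastal 1.583, South 10.262, West 10.405, Central 11.262, Lowland 4.381.
Rounding down: East 7, Highland 9, North 2, Coastal 1, South 10, West 10, Central 11, Lowland 4 (total 54).
North receives 2.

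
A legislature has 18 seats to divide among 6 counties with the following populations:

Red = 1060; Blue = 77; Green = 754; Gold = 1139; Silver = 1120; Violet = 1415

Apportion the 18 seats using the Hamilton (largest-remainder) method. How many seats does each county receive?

Red: 3, Blue: 0, Green: 2, Gold: 4, Silver: 4, Violet: 5

Standard divisor: 5565 ÷ 18 ≈ 309.167.
Standard quotas: Red 3.429, Blue 0.249, Green 2.439, Gold 3.684, Silver 3.623, Violet 4.577.
Lower quotas: Red 3, Blue 0, Green 2, Gold 3, Silver 3, Violet 4 (sum 15, leaving 3 seats).
Remainders in descending order: Gold 0.684, Silver 0.623, Violet 0.577, Green 0.439, Red 0.429, Blue 0.249.
Largest remainders: Gold, Silver, Violet receive the extra seats.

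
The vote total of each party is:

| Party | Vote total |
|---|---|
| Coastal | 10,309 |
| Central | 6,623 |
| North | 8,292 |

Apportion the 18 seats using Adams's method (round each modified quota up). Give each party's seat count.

Standard divisor 25224/18 ≈ 1401.333; standard quotas: Coastal 7.357, Central 4.726, North 5.917.
Rounding up gives 8, 5, 6 = 19 seats, so the divisor must be adjusted.
With modified divisor 1600: modified quotas Coastal 6.443, Central 4.139, North 5.183.
Rounding up: Coastal 7, Central 5, North 6 (total 18).

Coastal 7, Central 5, North 6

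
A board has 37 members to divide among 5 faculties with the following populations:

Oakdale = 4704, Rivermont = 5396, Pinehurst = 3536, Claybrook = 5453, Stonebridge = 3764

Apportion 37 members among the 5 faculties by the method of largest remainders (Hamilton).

The standard divisor is 22853/37 ≈ 617.649.
Standard quotas: Oakdale 7.6160, Rivermont 8.7364, Pinehurst 5.7249, Claybrook 8.8286, Stonebridge 6.0941.
Lower quotas: Oakdale 7, Rivermont 8, Pinehurst 5, Claybrook 8, Stonebridge 6 (sum 34, leaving 3 seats).
Remainders in descending order: Claybrook 0.8286, Rivermont 0.7364, Pinehurst 0.7249, Oakdale 0.6160, Stonebridge 0.0941.
Largest remainders: Claybrook, Rivermont, Pinehurst receive the extra seats.

Oakdale=7; Rivermont=9; Pinehurst=6; Claybrook=9; Stonebridge=6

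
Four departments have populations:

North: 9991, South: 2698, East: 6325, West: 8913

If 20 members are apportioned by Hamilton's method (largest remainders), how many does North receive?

Total 27927; standard divisor 27927/20 ≈ 1396.35.
Standard quotas: North 7.1551, South 1.9322, East 4.5297, West 6.3831.
Lower quotas: North 7, South 1, East 4, West 6 (sum 18, leaving 2 seats).
Remainders in descending order: South 0.9322, East 0.5297, West 0.3831, North 0.1551.
Largest remainders: South, East receive the extra seats.
North receives 7.

7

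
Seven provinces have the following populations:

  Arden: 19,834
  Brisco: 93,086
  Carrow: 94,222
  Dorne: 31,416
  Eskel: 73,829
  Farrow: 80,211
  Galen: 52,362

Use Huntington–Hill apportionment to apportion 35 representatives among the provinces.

With divisor 12708: modified quotas Arden 1.561, Brisco 7.325, Carrow 7.414, Dorne 2.472, Eskel 5.810, Farrow 6.312, Galen 4.120.
Geometric-mean thresholds: Arden √(1·2)=1.414, Brisco √(7·8)=7.483, Carrow √(7·8)=7.483, Dorne √(2·3)=2.449, Eskel √(5·6)=5.477, Farrow √(6·7)=6.481, Galen √(4·5)=4.472.
Each quota rounded against its threshold gives Arden 2, Brisco 7, Carrow 7, Dorne 3, Eskel 6, Farrow 6, Galen 4 (total 35).

Arden: 2, Brisco: 7, Carrow: 7, Dorne: 3, Eskel: 6, Farrow: 6, Galen: 4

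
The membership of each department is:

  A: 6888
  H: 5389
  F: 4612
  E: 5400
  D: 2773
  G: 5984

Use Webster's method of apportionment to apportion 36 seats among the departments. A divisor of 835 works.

A 8, H 6, F 6, E 6, D 3, G 7

With modified divisor 835: modified quotas A 8.249, H 6.454, F 5.523, E 6.467, D 3.321, G 7.166.
Rounding to the nearest integer: A 8, H 6, F 6, E 6, D 3, G 7 (total 36).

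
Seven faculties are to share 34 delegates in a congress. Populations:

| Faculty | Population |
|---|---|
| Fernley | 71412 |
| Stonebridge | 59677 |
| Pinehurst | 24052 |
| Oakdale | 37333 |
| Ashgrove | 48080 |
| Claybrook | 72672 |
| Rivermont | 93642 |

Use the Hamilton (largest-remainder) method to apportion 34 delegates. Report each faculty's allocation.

Fernley=6; Stonebridge=5; Pinehurst=2; Oakdale=3; Ashgrove=4; Claybrook=6; Rivermont=8

Total 406868; standard divisor 406868/34 ≈ 11966.706.
Standard quotas: Fernley 5.9676, Stonebridge 4.9869, Pinehurst 2.0099, Oakdale 3.1197, Ashgrove 4.0178, Claybrook 6.0728, Rivermont 7.8252.
Lower quotas: Fernley 5, Stonebridge 4, Pinehurst 2, Oakdale 3, Ashgrove 4, Claybrook 6, Rivermont 7 (sum 31, leaving 3 seats).
Remainders in descending order: Stonebridge 0.9869, Fernley 0.9676, Rivermont 0.8252, Oakdale 0.1197, Claybrook 0.0728, Ashgrove 0.0178, Pinehurst 0.0099.
Largest remainders: Stonebridge, Fernley, Rivermont receive the extra seats.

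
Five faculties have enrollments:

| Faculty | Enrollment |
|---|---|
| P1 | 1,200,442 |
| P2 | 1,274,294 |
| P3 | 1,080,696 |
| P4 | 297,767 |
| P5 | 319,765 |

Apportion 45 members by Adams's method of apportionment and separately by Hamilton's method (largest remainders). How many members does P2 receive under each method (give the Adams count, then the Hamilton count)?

Adams: P1 13, P2 13, P3 11, P4 4, P5 4.
Hamilton: P1 13, P2 14, P3 12, P4 3, P5 3.
P2 gets 13 under Adams and 14 under Hamilton.

13 and 14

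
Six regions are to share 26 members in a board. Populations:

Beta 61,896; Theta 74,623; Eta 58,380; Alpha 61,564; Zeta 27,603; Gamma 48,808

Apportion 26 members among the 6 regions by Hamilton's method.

Beta: 5, Theta: 6, Eta: 4, Alpha: 5, Zeta: 2, Gamma: 4

Total 332874; standard divisor 332874/26 ≈ 12802.846.
Standard quotas: Beta 4.8346, Theta 5.8286, Eta 4.5599, Alpha 4.8086, Zeta 2.1560, Gamma 3.8123.
Lower quotas: Beta 4, Theta 5, Eta 4, Alpha 4, Zeta 2, Gamma 3 (sum 22, leaving 4 seats).
Remainders in descending order: Beta 0.8346, Theta 0.8286, Gamma 0.8123, Alpha 0.8086, Eta 0.5599, Zeta 0.1560.
Largest remainders: Beta, Theta, Gamma, Alpha receive the extra seats.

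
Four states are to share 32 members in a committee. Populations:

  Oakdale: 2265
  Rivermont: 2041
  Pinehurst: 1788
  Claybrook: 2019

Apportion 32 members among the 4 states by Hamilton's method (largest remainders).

Standard divisor: 8113 ÷ 32 ≈ 253.531.
Standard quotas: Oakdale 8.934, Rivermont 8.050, Pinehurst 7.052, Claybrook 7.964.
Lower quotas: Oakdale 8, Rivermont 8, Pinehurst 7, Claybrook 7 (sum 30, leaving 2 seats).
Remainders in descending order: Claybrook 0.964, Oakdale 0.934, Pinehurst 0.052, Rivermont 0.050.
Largest remainders: Claybrook, Oakdale receive the extra seats.

Oakdale 9; Rivermont 8; Pinehurst 7; Claybrook 8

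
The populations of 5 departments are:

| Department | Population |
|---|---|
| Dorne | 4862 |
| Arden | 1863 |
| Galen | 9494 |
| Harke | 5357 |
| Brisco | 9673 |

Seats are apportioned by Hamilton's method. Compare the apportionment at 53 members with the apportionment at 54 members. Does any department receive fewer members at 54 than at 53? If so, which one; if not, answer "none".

At 53 seats: Dorne 8, Arden 3, Galen 16, Harke 9, Brisco 17.
At 54 seats: Dorne 8, Arden 3, Galen 17, Harke 9, Brisco 17.
No department's allocation decreased.

none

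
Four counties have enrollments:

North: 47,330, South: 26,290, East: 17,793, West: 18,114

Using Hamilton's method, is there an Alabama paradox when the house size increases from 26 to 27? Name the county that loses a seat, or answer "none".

At 26 seats: North 11, South 6, East 4, West 5.
At 27 seats: North 12, South 7, East 4, West 4.
West drops from 5 to 4.

West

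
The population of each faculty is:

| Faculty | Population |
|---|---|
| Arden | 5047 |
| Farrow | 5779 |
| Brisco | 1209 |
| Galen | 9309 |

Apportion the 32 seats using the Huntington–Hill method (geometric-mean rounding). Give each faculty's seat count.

With divisor 678: modified quotas Arden 7.444, Farrow 8.524, Brisco 1.783, Galen 13.730.
Geometric-mean thresholds: Arden √(7·8)=7.483, Farrow √(8·9)=8.485, Brisco √(1·2)=1.414, Galen √(13·14)=13.491.
Each quota rounded against its threshold gives Arden 7, Farrow 9, Brisco 2, Galen 14 (total 32).

Arden: 7, Farrow: 9, Brisco: 2, Galen: 14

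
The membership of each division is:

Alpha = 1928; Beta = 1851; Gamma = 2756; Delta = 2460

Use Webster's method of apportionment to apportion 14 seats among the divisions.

Standard divisor 8995/14 ≈ 642.5; standard quotas: Alpha 3.001, Beta 2.881, Gamma 4.289, Delta 3.829.
Rounding to the nearest integer gives Alpha 3, Beta 3, Gamma 4, Delta 4 — total 14, matching the house size, so no adjustment is needed.

Alpha 3; Beta 3; Gamma 4; Delta 4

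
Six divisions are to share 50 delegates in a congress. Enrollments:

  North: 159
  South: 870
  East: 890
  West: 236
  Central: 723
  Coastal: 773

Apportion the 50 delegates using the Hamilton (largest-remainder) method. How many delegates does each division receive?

North 2, South 12, East 12, West 3, Central 10, Coastal 11

The standard divisor is 3651/50 ≈ 73.02.
Standard quotas: North 2.177, South 11.915, East 12.188, West 3.232, Central 9.901, Coastal 10.586.
Lower quotas: North 2, South 11, East 12, West 3, Central 9, Coastal 10 (sum 47, leaving 3 seats).
Remainders in descending order: South 0.915, Central 0.901, Coastal 0.586, West 0.232, East 0.188, North 0.177.
The surplus seats go to South, Central, Coastal.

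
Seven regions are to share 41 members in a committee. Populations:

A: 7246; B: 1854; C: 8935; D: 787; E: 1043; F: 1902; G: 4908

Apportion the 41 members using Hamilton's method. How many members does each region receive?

A 11, B 3, C 14, D 1, E 2, F 3, G 7

Total 26675; standard divisor 26675/41 ≈ 650.61.
Standard quotas: A 11.1372, B 2.8496, C 13.7333, D 1.2096, E 1.6031, F 2.9234, G 7.5437.
Lower quotas: A 11, B 2, C 13, D 1, E 1, F 2, G 7 (sum 37, leaving 4 seats).
Remainders in descending order: F 0.9234, B 0.8496, C 0.7333, E 0.6031, G 0.5437, D 0.2096, A 0.1372.
The surplus seats go to F, B, C, E.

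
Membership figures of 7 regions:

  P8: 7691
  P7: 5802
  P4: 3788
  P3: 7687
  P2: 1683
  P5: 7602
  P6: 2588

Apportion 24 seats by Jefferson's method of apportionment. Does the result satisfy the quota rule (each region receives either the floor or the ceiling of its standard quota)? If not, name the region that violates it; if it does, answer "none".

none

Standard quotas: P8 5.010, P7 3.780, P4 2.468, P3 5.008, P2 1.096, P5 4.952, P6 1.686.
Jefferson allocation: P8 5, P7 4, P4 2, P3 5, P2 1, P5 5, P6 2.
Every allocation lies between the lower and upper quota.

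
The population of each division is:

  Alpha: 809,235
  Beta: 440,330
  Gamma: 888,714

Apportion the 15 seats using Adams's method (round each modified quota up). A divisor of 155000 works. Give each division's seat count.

With modified divisor 155000: modified quotas Alpha 5.221, Beta 2.841, Gamma 5.734.
Rounding up: Alpha 6, Beta 3, Gamma 6 (total 15).

Alpha 6, Beta 3, Gamma 6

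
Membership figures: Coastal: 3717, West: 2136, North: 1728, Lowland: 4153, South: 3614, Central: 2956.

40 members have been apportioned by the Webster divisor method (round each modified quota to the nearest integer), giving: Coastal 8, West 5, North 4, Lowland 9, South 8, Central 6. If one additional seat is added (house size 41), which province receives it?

Priority for the next seat is population ÷ (current seats + 0.5).
Priorities: Coastal 437.294, West 388.364, North 384.000, Lowland 437.158, South 425.176, Central 454.769.
Highest priority: Central.

Central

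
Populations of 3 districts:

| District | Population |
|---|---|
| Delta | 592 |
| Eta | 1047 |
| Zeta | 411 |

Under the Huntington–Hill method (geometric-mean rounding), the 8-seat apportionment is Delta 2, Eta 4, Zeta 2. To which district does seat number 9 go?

Delta

Priority for the next seat is population ÷ (√(s·(s+1))).
Priorities: Delta 241.683, Eta 234.116, Zeta 167.790.
Highest priority: Delta.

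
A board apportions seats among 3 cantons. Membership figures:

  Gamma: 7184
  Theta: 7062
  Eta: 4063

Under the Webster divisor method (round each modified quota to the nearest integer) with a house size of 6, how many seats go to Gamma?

3

Standard divisor 18309/6 ≈ 3051.5; standard quotas: Gamma 2.354, Theta 2.314, Eta 1.331.
Rounding to the nearest integer gives 2, 2, 1 = 5 seats, so the divisor must be adjusted.
With modified divisor 2850: modified quotas Gamma 2.521, Theta 2.478, Eta 1.426.
Rounding to the nearest integer: Gamma 3, Theta 2, Eta 1 (total 6).
Gamma receives 3.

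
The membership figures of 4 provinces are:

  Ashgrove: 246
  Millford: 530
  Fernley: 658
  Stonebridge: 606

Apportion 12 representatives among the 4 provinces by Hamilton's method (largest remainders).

Ashgrove: 1; Millford: 3; Fernley: 4; Stonebridge: 4

The standard divisor is 2040/12 = 170.
Standard quotas: Ashgrove 1.447, Millford 3.118, Fernley 3.871, Stonebridge 3.565.
Lower quotas: Ashgrove 1, Millford 3, Fernley 3, Stonebridge 3 (sum 10, leaving 2 seats).
Remainders in descending order: Fernley 0.871, Stonebridge 0.565, Ashgrove 0.447, Millford 0.118.
Largest remainders: Fernley, Stonebridge receive the extra seats.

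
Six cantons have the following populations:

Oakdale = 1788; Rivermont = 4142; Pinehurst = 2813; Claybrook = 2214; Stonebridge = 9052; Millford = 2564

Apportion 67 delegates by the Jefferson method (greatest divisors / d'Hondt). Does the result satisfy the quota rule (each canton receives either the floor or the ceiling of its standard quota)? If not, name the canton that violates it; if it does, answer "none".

Stonebridge

Standard quotas: Oakdale 5.307, Rivermont 12.294, Pinehurst 8.349, Claybrook 6.571, Stonebridge 26.868, Millford 7.610.
Jefferson allocation: Oakdale 5, Rivermont 12, Pinehurst 8, Claybrook 6, Stonebridge 28, Millford 8.
Stonebridge has quota 26.868 (lower 26, upper 27) but receives 28 — outside the quota interval.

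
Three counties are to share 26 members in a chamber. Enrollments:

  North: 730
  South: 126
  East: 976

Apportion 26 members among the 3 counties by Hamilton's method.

Standard divisor: 1832 ÷ 26 ≈ 70.462.
Standard quotas: North 10.360, South 1.788, East 13.852.
Lower quotas: North 10, South 1, East 13 (sum 24, leaving 2 seats).
Remainders in descending order: East 0.852, South 0.788, North 0.360.
Largest remainders: East, South receive the extra seats.

North: 10; South: 2; East: 14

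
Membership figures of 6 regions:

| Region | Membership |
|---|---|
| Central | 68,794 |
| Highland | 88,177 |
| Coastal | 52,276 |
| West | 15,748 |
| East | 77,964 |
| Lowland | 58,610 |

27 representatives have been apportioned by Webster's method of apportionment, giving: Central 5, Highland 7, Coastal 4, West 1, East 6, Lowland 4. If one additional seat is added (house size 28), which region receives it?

Priority for the next seat is population ÷ (current seats + 0.5).
Priorities: Central 12508.000, Highland 11756.933, Coastal 11616.889, West 10498.667, East 11994.462, Lowland 13024.444.
Highest priority: Lowland.

Lowland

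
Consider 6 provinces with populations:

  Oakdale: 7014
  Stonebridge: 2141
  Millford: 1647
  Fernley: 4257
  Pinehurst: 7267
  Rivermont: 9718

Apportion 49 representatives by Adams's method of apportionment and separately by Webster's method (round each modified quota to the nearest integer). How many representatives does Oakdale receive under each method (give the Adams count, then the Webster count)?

Adams: Oakdale 10, Stonebridge 4, Millford 3, Fernley 7, Pinehurst 11, Rivermont 14.
Webster: Oakdale 11, Stonebridge 3, Millford 3, Fernley 6, Pinehurst 11, Rivermont 15.
Oakdale gets 10 under Adams and 11 under Webster.

10 and 11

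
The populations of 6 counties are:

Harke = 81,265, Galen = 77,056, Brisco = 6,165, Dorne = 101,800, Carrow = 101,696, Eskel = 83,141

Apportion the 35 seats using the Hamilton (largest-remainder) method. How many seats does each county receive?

Harke=6, Galen=6, Brisco=1, Dorne=8, Carrow=8, Eskel=6

Standard divisor: 451123 ÷ 35 ≈ 12889.229.
Standard quotas: Harke 6.3049, Galen 5.9783, Brisco 0.4783, Dorne 7.8981, Carrow 7.8900, Eskel 6.4504.
Lower quotas: Harke 6, Galen 5, Brisco 0, Dorne 7, Carrow 7, Eskel 6 (sum 31, leaving 4 seats).
Remainders in descending order: Galen 0.9783, Dorne 0.8981, Carrow 0.8900, Brisco 0.4783, Eskel 0.4504, Harke 0.3049.
Largest remainders: Galen, Dorne, Carrow, Brisco receive the extra seats.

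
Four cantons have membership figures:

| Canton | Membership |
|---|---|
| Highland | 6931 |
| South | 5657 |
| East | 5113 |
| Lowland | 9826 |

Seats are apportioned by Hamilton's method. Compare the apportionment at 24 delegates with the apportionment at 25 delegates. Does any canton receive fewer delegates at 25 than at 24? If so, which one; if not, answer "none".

At 24 seats: Highland 6, South 5, East 4, Lowland 9.
At 25 seats: Highland 6, South 5, East 5, Lowland 9.
No canton's allocation decreased.

none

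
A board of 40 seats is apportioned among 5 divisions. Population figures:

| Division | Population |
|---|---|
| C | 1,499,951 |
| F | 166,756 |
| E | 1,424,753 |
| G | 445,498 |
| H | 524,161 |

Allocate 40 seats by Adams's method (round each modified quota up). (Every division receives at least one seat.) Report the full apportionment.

Standard divisor 4061119/40 ≈ 101527.975; standard quotas: C 14.774, F 1.642, E 14.033, G 4.388, H 5.163.
Rounding up gives 15, 2, 15, 5, 6 = 43 seats, so the divisor must be adjusted.
With modified divisor 108400: modified quotas C 13.837, F 1.538, E 13.143, G 4.110, H 4.835.
Rounding up: C 14, F 2, E 14, G 5, H 5 (total 40).

C 14; F 2; E 14; G 5; H 5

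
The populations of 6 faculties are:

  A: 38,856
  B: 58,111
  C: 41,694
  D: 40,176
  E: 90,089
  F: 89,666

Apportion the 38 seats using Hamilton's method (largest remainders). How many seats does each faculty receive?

A=4, B=6, C=4, D=4, E=10, F=10

The standard divisor is 358592/38 ≈ 9436.632.
Standard quotas: A 4.1176, B 6.1580, C 4.4183, D 4.2575, E 9.5467, F 9.5019.
Lower quotas: A 4, B 6, C 4, D 4, E 9, F 9 (sum 36, leaving 2 seats).
Remainders in descending order: E 0.5467, F 0.5019, C 0.4183, D 0.2575, B 0.1580, A 0.1176.
The surplus seats go to E, F.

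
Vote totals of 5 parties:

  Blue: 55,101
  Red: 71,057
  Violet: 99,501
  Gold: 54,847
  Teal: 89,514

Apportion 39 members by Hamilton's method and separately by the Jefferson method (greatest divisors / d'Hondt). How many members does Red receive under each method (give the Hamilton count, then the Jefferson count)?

8 and 7

Hamilton: Blue 6, Red 8, Violet 10, Gold 6, Teal 9.
Jefferson: Blue 6, Red 7, Violet 11, Gold 6, Teal 9.
Red gets 8 under Hamilton and 7 under Jefferson.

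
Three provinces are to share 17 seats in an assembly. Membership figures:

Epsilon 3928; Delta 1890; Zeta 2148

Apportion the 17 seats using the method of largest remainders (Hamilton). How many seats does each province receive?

Epsilon 8, Delta 4, Zeta 5

The standard divisor is 7966/17 ≈ 468.588.
Standard quotas: Epsilon 8.383, Delta 4.033, Zeta 4.584.
Lower quotas: Epsilon 8, Delta 4, Zeta 4 (sum 16, leaving 1 seat).
Remainders in descending order: Zeta 0.584, Epsilon 0.383, Delta 0.033.
Largest remainder: Zeta receives the extra seat.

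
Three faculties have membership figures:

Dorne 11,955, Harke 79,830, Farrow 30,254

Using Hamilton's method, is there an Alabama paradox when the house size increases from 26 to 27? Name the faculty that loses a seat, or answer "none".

Dorne

At 26 seats: Dorne 3, Harke 17, Farrow 6.
At 27 seats: Dorne 2, Harke 18, Farrow 7.
Dorne drops from 3 to 2.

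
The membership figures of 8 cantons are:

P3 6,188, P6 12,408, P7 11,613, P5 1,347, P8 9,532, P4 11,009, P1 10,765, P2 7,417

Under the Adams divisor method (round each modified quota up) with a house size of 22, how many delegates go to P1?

3

Standard divisor 70279/22 ≈ 3194.5; standard quotas: P3 1.937, P6 3.884, P7 3.635, P5 0.422, P8 2.984, P4 3.446, P1 3.370, P2 2.322.
Rounding up gives 2, 4, 4, 1, 3, 4, 4, 3 = 25 seats, so the divisor must be adjusted.
With modified divisor 3800: modified quotas P3 1.628, P6 3.265, P7 3.056, P5 0.354, P8 2.508, P4 2.897, P1 2.833, P2 1.952.
Rounding up: P3 2, P6 4, P7 4, P5 1, P8 3, P4 3, P1 3, P2 2 (total 22).
P1 receives 3.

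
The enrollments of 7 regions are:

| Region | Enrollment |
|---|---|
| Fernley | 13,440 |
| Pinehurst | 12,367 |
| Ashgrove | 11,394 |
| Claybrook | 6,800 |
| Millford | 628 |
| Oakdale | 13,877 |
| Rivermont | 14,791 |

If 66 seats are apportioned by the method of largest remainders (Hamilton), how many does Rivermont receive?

Total 73297; standard divisor 73297/66 ≈ 1110.561.
Standard quotas: Fernley 12.1020, Pinehurst 11.1358, Ashgrove 10.2597, Claybrook 6.1230, Millford 0.5655, Oakdale 12.4955, Rivermont 13.3185.
Lower quotas: Fernley 12, Pinehurst 11, Ashgrove 10, Claybrook 6, Millford 0, Oakdale 12, Rivermont 13 (sum 64, leaving 2 seats).
Remainders in descending order: Millford 0.5655, Oakdale 0.4955, Rivermont 0.3185, Ashgrove 0.2597, Pinehurst 0.1358, Claybrook 0.1230, Fernley 0.1020.
The surplus seats go to Millford, Oakdale.
Rivermont receives 13.

13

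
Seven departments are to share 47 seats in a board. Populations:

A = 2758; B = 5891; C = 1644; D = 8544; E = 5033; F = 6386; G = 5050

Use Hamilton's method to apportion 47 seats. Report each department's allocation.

Standard divisor: 35306 ÷ 47 ≈ 751.191.
Standard quotas: A 3.6715, B 7.8422, C 2.1885, D 11.3739, E 6.7000, F 8.5012, G 6.7227.
Lower quotas: A 3, B 7, C 2, D 11, E 6, F 8, G 6 (sum 43, leaving 4 seats).
Remainders in descending order: B 0.8422, G 0.7227, E 0.7000, A 0.6715, F 0.5012, D 0.3739, C 0.1885.
Largest remainders: B, G, E, A receive the extra seats.

A: 4, B: 8, C: 2, D: 11, E: 7, F: 8, G: 7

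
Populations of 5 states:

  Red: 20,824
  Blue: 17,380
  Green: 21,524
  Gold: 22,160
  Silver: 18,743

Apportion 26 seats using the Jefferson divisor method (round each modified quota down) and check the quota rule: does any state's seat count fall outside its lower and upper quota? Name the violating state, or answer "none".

none

Standard quotas: Red 5.380, Blue 4.490, Green 5.561, Gold 5.725, Silver 4.843.
Jefferson allocation: Red 5, Blue 4, Green 6, Gold 6, Silver 5.
Every allocation lies between the lower and upper quota.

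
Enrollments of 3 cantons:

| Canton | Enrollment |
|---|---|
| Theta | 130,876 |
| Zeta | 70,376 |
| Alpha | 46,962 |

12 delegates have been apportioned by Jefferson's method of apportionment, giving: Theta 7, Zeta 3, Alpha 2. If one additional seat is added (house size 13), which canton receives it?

Zeta

Priority for the next seat is population ÷ (current seats + 1).
Priorities: Theta 16359.500, Zeta 17594.000, Alpha 15654.000.
Highest priority: Zeta.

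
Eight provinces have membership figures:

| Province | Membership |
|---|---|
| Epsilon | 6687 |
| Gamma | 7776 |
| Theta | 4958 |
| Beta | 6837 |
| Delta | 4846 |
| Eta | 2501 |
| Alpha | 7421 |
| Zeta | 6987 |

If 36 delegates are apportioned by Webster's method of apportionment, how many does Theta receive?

Standard divisor 48013/36 ≈ 1333.694; standard quotas: Epsilon 5.014, Gamma 5.830, Theta 3.717, Beta 5.126, Delta 3.634, Eta 1.875, Alpha 5.564, Zeta 5.239.
Rounding to the nearest integer gives 5, 6, 4, 5, 4, 2, 6, 5 = 37 seats, so the divisor must be adjusted.
With modified divisor 1370: modified quotas Epsilon 4.881, Gamma 5.676, Theta 3.619, Beta 4.991, Delta 3.537, Eta 1.826, Alpha 5.417, Zeta 5.100.
Rounding to the nearest integer: Epsilon 5, Gamma 6, Theta 4, Beta 5, Delta 4, Eta 2, Alpha 5, Zeta 5 (total 36).
Theta receives 4.

4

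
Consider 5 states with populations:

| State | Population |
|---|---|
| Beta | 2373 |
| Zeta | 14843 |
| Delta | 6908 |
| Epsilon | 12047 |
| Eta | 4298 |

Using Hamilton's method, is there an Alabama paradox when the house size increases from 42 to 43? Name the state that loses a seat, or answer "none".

Beta

At 42 seats: Beta 3, Zeta 15, Delta 7, Epsilon 13, Eta 4.
At 43 seats: Beta 2, Zeta 16, Delta 7, Epsilon 13, Eta 5.
Beta drops from 3 to 2.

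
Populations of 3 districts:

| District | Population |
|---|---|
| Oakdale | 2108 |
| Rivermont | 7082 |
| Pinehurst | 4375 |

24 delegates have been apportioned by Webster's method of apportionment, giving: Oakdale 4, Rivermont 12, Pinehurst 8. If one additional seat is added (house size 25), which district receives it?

Priority for the next seat is population ÷ (current seats + 0.5).
Priorities: Oakdale 468.444, Rivermont 566.560, Pinehurst 514.706.
Highest priority: Rivermont.

Rivermont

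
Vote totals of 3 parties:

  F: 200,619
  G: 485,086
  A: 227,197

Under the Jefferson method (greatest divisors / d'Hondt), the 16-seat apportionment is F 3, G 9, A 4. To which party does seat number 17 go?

F

Priority for the next seat is population ÷ (current seats + 1).
Priorities: F 50154.750, G 48508.600, A 45439.400.
Highest priority: F.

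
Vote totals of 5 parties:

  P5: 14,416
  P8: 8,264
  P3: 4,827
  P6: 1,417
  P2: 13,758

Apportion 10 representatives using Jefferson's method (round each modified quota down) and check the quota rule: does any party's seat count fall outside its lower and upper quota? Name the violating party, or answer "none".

none

Standard quotas: P5 3.378, P8 1.936, P3 1.131, P6 0.332, P2 3.223.
Jefferson allocation: P5 4, P8 2, P3 1, P6 0, P2 3.
Every allocation lies between the lower and upper quota.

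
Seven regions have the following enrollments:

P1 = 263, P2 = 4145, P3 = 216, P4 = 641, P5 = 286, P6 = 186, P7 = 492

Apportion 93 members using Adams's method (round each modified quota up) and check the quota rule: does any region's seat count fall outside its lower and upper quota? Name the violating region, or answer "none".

Standard quotas: P1 3.927, P2 61.886, P3 3.225, P4 9.570, P5 4.270, P6 2.777, P7 7.346.
Adams allocation: P1 4, P2 59, P3 4, P4 10, P5 5, P6 3, P7 8.
P2 has quota 61.886 (lower 61, upper 62) but receives 59 — outside the quota interval.

P2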